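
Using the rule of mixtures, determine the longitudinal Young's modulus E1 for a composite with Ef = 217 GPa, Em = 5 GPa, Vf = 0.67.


E1 = Ef*Vf + Em*(1-Vf) = 217*0.67 + 5*0.33 = 147.04 GPa

147.04 GPa


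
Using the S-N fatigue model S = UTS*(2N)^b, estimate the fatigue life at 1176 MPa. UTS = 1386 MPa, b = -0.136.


N = 0.5 * (S/UTS)^(1/b) = 0.5 * (1176/1386)^(1/-0.136) = 1.6736 cycles

1.6736 cycles


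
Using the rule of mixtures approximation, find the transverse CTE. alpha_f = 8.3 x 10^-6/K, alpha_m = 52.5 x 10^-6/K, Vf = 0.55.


alpha_2 = alpha_f*Vf + alpha_m*(1-Vf) = 8.3*0.55 + 52.5*0.45 = 28.2 x 10^-6/K

28.2 x 10^-6/K


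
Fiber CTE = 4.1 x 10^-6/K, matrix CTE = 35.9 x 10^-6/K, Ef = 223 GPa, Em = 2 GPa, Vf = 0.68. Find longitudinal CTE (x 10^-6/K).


E1 = Ef*Vf + Em*(1-Vf) = 152.28
alpha_1 = (alpha_f*Ef*Vf + alpha_m*Em*(1-Vf))/E1 = 4.23 x 10^-6/K

4.23 x 10^-6/K


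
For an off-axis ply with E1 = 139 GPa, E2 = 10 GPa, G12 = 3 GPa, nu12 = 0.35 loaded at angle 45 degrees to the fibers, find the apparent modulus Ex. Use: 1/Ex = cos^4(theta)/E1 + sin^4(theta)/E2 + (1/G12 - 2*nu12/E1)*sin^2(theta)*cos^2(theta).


cos^4(45) = 0.25, sin^4(45) = 0.25, sin^2(45)*cos^2(45) = 0.25
1/G12 - 2*nu12/E1 = 1/3 - 2*0.35/139 = 0.328297 GPa^-1
1/Ex = 0.25/139 + 0.25/10 + 0.328297*0.25 = 0.1088729 GPa^-1
Ex = 9.19 GPa

9.19 GPa


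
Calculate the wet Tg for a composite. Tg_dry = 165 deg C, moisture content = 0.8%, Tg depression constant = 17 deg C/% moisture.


Tg_wet = Tg_dry - k*moisture = 165 - 17*0.8 = 151.4 deg C

151.4 deg C


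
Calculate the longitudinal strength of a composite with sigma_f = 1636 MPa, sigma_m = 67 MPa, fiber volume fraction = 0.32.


sigma_1 = sigma_f*Vf + sigma_m*(1-Vf) = 1636*0.32 + 67*0.68 = 569.1 MPa

569.1 MPa


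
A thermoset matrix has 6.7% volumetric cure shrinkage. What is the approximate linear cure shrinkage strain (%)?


Linear shrinkage ≈ vol_shrink/3 = 6.7/3 = 2.233%

2.233%


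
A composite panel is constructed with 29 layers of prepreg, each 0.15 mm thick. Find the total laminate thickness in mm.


h = n * t_ply = 29 * 0.15 = 4.35 mm

4.35 mm


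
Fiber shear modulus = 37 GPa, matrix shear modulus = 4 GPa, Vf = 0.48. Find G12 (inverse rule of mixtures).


1/G12 = Vf/Gf + (1-Vf)/Gm = 0.48/37 + 0.52/4
G12 = 6.99 GPa

6.99 GPa


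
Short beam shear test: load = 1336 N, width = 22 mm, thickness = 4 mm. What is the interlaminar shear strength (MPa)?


ILSS = 3F/(4bh) = 3*1336/(4*22*4) = 11.39 MPa

11.39 MPa


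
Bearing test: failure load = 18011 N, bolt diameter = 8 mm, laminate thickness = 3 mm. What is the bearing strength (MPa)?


sigma_br = F/(d*h) = 18011/(8*3) = 750.5 MPa

750.5 MPa


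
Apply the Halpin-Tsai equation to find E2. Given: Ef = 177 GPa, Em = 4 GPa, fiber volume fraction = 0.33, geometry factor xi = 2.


eta = (Ef/Em - 1)/(Ef/Em + xi) = (44.25 - 1)/(44.25 + 2) = 0.9351
E2 = Em*(1+xi*eta*Vf)/(1-eta*Vf) = 9.36 GPa

9.36 GPa


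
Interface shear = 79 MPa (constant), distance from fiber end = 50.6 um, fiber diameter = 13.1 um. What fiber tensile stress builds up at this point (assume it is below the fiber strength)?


Force balance: sigma_f * (pi*d^2/4) = tau * (pi*d) * x  ->  sigma_f = 4 * tau * x / d
sigma_f = 4 * 79 * 50.6 / 13.1 = 1220.6 MPa

1220.6 MPa


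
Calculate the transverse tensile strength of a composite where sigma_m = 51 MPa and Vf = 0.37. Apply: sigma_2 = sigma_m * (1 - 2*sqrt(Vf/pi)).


factor = 1 - 2*sqrt(0.37/pi) = 0.3136
sigma_2 = 51 * 0.3136 = 16.0 MPa

16.0 MPa


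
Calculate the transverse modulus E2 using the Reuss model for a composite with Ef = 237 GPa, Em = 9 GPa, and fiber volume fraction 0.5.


1/E2 = Vf/Ef + (1-Vf)/Em = 0.5/237 + 0.5/9
E2 = 17.34 GPa

17.34 GPa


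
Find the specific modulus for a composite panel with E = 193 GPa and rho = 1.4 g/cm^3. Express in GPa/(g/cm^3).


Specific stiffness = E/rho = 193/1.4 = 137.9 GPa/(g/cm^3)

137.9 GPa/(g/cm^3)


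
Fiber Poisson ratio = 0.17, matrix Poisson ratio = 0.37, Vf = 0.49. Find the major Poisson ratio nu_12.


nu_12 = nu_f*Vf + nu_m*(1-Vf) = 0.17*0.49 + 0.37*0.51 = 0.272

0.272


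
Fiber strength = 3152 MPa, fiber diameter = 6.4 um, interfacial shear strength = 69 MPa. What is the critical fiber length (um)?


Lc = sigma_f * d / (2 * tau_i) = 3152 * 6.4 / (2 * 69) = 146.2 um

146.2 um


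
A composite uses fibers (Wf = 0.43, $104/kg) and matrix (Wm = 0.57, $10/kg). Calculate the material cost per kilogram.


Cost = cost_f*Wf + cost_m*Wm = 104*0.43 + 10*0.57 = $50.42/kg

$50.42/kg


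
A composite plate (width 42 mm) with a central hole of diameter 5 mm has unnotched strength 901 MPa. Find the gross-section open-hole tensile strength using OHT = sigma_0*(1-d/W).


OHT = sigma_0*(1-d/W) = 901*(1-5/42) = 793.7 MPa

793.7 MPa


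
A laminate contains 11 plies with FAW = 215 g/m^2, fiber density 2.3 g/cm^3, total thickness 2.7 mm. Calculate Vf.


Vf = n * FAW / (rho_f * h * 1000) = 11 * 215 / (2.3 * 2.7 * 1000) = 0.3808

0.3808


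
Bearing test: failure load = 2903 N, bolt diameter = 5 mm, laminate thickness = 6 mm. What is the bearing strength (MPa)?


sigma_br = F/(d*h) = 2903/(5*6) = 96.8 MPa

96.8 MPa


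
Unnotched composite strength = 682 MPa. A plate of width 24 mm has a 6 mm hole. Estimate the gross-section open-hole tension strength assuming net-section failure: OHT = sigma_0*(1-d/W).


OHT = sigma_0*(1-d/W) = 682*(1-6/24) = 511.5 MPa

511.5 MPa


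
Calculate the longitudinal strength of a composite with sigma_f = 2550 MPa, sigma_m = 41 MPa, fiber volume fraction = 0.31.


sigma_1 = sigma_f*Vf + sigma_m*(1-Vf) = 2550*0.31 + 41*0.69 = 818.8 MPa

818.8 MPa


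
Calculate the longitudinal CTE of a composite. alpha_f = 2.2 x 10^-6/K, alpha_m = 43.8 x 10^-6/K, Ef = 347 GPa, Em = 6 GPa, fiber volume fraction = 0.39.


E1 = Ef*Vf + Em*(1-Vf) = 138.99
alpha_1 = (alpha_f*Ef*Vf + alpha_m*Em*(1-Vf))/E1 = 3.3 x 10^-6/K

3.3 x 10^-6/K


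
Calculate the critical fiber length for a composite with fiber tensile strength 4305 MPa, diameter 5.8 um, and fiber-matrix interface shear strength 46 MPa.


Lc = sigma_f * d / (2 * tau_i) = 4305 * 5.8 / (2 * 46) = 271.4 um

271.4 um


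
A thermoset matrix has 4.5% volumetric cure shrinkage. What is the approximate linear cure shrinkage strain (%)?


Linear shrinkage ≈ vol_shrink/3 = 4.5/3 = 1.5%

1.5%


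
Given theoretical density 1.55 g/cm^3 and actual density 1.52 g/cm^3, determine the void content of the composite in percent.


Void% = (rho_theo - rho_actual)/rho_theo * 100 = (1.55 - 1.52)/1.55 * 100 = 1.94%

1.94%


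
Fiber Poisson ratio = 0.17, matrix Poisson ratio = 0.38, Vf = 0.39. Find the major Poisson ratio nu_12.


nu_12 = nu_f*Vf + nu_m*(1-Vf) = 0.17*0.39 + 0.38*0.61 = 0.2981

0.2981


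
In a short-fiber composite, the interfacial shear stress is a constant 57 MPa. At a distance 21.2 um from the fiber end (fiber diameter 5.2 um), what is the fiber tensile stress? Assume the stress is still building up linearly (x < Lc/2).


Force balance: sigma_f * (pi*d^2/4) = tau * (pi*d) * x  ->  sigma_f = 4 * tau * x / d
sigma_f = 4 * 57 * 21.2 / 5.2 = 929.5 MPa

929.5 MPa


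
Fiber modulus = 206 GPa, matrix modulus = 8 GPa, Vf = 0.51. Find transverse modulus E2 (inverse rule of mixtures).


1/E2 = Vf/Ef + (1-Vf)/Em = 0.51/206 + 0.49/8
E2 = 15.69 GPa

15.69 GPa


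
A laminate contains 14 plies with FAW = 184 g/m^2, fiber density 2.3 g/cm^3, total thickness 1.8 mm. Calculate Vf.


Vf = n * FAW / (rho_f * h * 1000) = 14 * 184 / (2.3 * 1.8 * 1000) = 0.6222

0.6222


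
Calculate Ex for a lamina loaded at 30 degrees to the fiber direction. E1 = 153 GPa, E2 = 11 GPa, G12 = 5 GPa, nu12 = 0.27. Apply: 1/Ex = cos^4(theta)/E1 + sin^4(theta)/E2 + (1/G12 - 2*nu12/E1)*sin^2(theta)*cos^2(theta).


cos^4(30) = 0.5625, sin^4(30) = 0.0625, sin^2(30)*cos^2(30) = 0.1875
1/G12 - 2*nu12/E1 = 1/5 - 2*0.27/153 = 0.196471 GPa^-1
1/Ex = 0.5625/153 + 0.0625/11 + 0.196471*0.1875 = 0.0461965 GPa^-1
Ex = 21.65 GPa

21.65 GPa


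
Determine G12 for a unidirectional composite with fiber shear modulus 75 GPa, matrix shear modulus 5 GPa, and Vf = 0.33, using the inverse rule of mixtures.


1/G12 = Vf/Gf + (1-Vf)/Gm = 0.33/75 + 0.67/5
G12 = 7.23 GPa

7.23 GPa


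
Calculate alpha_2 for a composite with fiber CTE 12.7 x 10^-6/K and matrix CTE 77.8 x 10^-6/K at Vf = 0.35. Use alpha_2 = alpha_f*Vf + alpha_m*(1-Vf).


alpha_2 = alpha_f*Vf + alpha_m*(1-Vf) = 12.7*0.35 + 77.8*0.65 = 55.0 x 10^-6/K

55.0 x 10^-6/K


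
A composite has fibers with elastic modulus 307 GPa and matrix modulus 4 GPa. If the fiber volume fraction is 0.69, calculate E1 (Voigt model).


E1 = Ef*Vf + Em*(1-Vf) = 307*0.69 + 4*0.31 = 213.07 GPa

213.07 GPa


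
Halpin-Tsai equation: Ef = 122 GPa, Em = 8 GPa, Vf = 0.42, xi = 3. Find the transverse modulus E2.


eta = (Ef/Em - 1)/(Ef/Em + xi) = (15.25 - 1)/(15.25 + 3) = 0.7808
E2 = Em*(1+xi*eta*Vf)/(1-eta*Vf) = 23.62 GPa

23.62 GPa


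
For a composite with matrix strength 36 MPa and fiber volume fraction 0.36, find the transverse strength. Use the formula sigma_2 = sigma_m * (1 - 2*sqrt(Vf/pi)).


factor = 1 - 2*sqrt(0.36/pi) = 0.323
sigma_2 = 36 * 0.323 = 11.63 MPa

11.63 MPa


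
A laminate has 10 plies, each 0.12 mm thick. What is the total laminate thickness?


h = n * t_ply = 10 * 0.12 = 1.2 mm

1.2 mm


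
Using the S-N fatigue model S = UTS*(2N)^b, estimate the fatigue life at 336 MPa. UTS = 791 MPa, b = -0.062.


N = 0.5 * (S/UTS)^(1/b) = 0.5 * (336/791)^(1/-0.062) = 496986.1619 cycles

496986.1619 cycles


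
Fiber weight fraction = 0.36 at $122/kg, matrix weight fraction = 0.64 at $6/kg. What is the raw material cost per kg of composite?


Cost = cost_f*Wf + cost_m*Wm = 122*0.36 + 6*0.64 = $47.76/kg

$47.76/kg


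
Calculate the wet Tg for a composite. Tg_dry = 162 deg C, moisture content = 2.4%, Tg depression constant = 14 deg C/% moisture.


Tg_wet = Tg_dry - k*moisture = 162 - 14*2.4 = 128.4 deg C

128.4 deg C


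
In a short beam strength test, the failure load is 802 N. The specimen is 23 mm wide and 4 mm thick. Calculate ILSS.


ILSS = 3F/(4bh) = 3*802/(4*23*4) = 6.54 MPa

6.54 MPa


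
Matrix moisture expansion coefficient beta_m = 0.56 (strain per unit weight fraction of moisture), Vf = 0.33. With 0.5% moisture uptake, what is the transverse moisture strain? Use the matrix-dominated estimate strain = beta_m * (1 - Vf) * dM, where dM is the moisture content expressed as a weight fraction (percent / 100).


dM = 0.5/100 = 0.005
strain = beta_m * (1-Vf) * dM = 0.56 * 0.67 * 0.005 = 0.001876

0.001876


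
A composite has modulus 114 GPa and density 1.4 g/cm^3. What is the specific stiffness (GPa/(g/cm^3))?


Specific stiffness = E/rho = 114/1.4 = 81.4 GPa/(g/cm^3)

81.4 GPa/(g/cm^3)


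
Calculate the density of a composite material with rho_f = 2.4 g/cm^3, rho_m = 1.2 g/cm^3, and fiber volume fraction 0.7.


rho_c = rho_f*Vf + rho_m*(1-Vf) = 2.4*0.7 + 1.2*0.3 = 2.04 g/cm^3

2.04 g/cm^3


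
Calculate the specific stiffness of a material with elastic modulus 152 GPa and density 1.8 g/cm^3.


Specific stiffness = E/rho = 152/1.8 = 84.4 GPa/(g/cm^3)

84.4 GPa/(g/cm^3)


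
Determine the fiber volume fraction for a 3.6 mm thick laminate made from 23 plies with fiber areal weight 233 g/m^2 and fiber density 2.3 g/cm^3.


Vf = n * FAW / (rho_f * h * 1000) = 23 * 233 / (2.3 * 3.6 * 1000) = 0.6472

0.6472


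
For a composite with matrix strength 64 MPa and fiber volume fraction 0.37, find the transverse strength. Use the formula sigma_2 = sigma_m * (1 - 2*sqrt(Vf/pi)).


factor = 1 - 2*sqrt(0.37/pi) = 0.3136
sigma_2 = 64 * 0.3136 = 20.07 MPa

20.07 MPa


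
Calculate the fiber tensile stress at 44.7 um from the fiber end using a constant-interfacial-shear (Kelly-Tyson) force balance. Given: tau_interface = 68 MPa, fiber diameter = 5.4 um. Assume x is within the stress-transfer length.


Force balance: sigma_f * (pi*d^2/4) = tau * (pi*d) * x  ->  sigma_f = 4 * tau * x / d
sigma_f = 4 * 68 * 44.7 / 5.4 = 2251.6 MPa

2251.6 MPa


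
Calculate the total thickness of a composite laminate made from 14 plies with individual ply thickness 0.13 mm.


h = n * t_ply = 14 * 0.13 = 1.82 mm

1.82 mm


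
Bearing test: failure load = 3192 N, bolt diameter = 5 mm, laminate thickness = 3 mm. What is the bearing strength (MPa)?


sigma_br = F/(d*h) = 3192/(5*3) = 212.8 MPa

212.8 MPa


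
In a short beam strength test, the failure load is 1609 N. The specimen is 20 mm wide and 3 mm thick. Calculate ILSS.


ILSS = 3F/(4bh) = 3*1609/(4*20*3) = 20.11 MPa

20.11 MPa


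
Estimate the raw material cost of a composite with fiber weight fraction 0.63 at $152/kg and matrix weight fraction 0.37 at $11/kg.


Cost = cost_f*Wf + cost_m*Wm = 152*0.63 + 11*0.37 = $99.83/kg

$99.83/kg


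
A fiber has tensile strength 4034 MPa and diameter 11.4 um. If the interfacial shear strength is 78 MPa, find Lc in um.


Lc = sigma_f * d / (2 * tau_i) = 4034 * 11.4 / (2 * 78) = 294.8 um

294.8 um


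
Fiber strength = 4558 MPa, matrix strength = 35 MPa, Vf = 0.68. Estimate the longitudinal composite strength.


sigma_1 = sigma_f*Vf + sigma_m*(1-Vf) = 4558*0.68 + 35*0.32 = 3110.6 MPa

3110.6 MPa


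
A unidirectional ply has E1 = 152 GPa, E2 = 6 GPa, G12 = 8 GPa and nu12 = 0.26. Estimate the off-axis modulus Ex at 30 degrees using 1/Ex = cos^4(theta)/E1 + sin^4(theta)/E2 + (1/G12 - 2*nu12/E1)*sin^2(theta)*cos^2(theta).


cos^4(30) = 0.5625, sin^4(30) = 0.0625, sin^2(30)*cos^2(30) = 0.1875
1/G12 - 2*nu12/E1 = 1/8 - 2*0.26/152 = 0.121579 GPa^-1
1/Ex = 0.5625/152 + 0.0625/6 + 0.121579*0.1875 = 0.0369134 GPa^-1
Ex = 27.09 GPa

27.09 GPa


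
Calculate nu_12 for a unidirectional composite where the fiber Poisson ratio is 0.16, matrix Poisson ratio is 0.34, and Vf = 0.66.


nu_12 = nu_f*Vf + nu_m*(1-Vf) = 0.16*0.66 + 0.34*0.34 = 0.2212

0.2212


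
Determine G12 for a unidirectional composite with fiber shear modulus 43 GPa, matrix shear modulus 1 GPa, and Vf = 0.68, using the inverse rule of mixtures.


1/G12 = Vf/Gf + (1-Vf)/Gm = 0.68/43 + 0.32/1
G12 = 2.98 GPa

2.98 GPa


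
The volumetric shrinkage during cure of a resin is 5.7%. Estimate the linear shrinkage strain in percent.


Linear shrinkage ≈ vol_shrink/3 = 5.7/3 = 1.9%

1.9%


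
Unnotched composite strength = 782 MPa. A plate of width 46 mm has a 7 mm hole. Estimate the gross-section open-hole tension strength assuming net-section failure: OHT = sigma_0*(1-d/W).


OHT = sigma_0*(1-d/W) = 782*(1-7/46) = 663.0 MPa

663.0 MPa


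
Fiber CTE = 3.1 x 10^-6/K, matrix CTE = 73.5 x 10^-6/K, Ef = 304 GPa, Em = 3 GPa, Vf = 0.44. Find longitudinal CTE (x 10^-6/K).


E1 = Ef*Vf + Em*(1-Vf) = 135.44
alpha_1 = (alpha_f*Ef*Vf + alpha_m*Em*(1-Vf))/E1 = 3.97 x 10^-6/K

3.97 x 10^-6/K


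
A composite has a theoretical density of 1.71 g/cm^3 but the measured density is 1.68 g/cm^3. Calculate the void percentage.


Void% = (rho_theo - rho_actual)/rho_theo * 100 = (1.71 - 1.68)/1.71 * 100 = 1.75%

1.75%


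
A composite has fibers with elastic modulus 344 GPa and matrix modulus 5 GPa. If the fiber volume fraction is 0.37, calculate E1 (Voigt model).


E1 = Ef*Vf + Em*(1-Vf) = 344*0.37 + 5*0.63 = 130.43 GPa

130.43 GPa


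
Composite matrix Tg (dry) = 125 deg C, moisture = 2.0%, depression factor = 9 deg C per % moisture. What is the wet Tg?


Tg_wet = Tg_dry - k*moisture = 125 - 9*2.0 = 107.0 deg C

107.0 deg C


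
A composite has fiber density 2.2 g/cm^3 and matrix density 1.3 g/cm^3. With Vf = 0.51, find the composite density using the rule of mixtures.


rho_c = rho_f*Vf + rho_m*(1-Vf) = 2.2*0.51 + 1.3*0.49 = 1.759 g/cm^3

1.759 g/cm^3


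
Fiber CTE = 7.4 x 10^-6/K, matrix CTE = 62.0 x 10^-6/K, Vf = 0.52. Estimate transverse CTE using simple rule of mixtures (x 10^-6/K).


alpha_2 = alpha_f*Vf + alpha_m*(1-Vf) = 7.4*0.52 + 62.0*0.48 = 33.6 x 10^-6/K

33.6 x 10^-6/K


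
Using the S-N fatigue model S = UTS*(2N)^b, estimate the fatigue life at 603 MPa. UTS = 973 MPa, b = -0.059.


N = 0.5 * (S/UTS)^(1/b) = 0.5 * (603/973)^(1/-0.059) = 1663.1373 cycles

1663.1373 cycles


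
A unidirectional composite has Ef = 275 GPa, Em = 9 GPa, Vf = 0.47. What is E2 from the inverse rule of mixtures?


1/E2 = Vf/Ef + (1-Vf)/Em = 0.47/275 + 0.53/9
E2 = 16.5 GPa

16.5 GPa


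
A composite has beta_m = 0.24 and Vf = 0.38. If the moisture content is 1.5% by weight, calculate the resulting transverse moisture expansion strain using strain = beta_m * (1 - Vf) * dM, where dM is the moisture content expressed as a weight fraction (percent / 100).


dM = 1.5/100 = 0.015
strain = beta_m * (1-Vf) * dM = 0.24 * 0.62 * 0.015 = 0.002232

0.002232


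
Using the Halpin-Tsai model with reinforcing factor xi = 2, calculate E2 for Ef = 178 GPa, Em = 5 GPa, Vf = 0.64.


eta = (Ef/Em - 1)/(Ef/Em + xi) = (35.6 - 1)/(35.6 + 2) = 0.9202
E2 = Em*(1+xi*eta*Vf)/(1-eta*Vf) = 26.49 GPa

26.49 GPa


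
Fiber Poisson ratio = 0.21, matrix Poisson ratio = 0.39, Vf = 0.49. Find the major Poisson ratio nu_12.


nu_12 = nu_f*Vf + nu_m*(1-Vf) = 0.21*0.49 + 0.39*0.51 = 0.3018

0.3018


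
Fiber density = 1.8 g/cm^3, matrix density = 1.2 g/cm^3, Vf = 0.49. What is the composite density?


rho_c = rho_f*Vf + rho_m*(1-Vf) = 1.8*0.49 + 1.2*0.51 = 1.494 g/cm^3

1.494 g/cm^3


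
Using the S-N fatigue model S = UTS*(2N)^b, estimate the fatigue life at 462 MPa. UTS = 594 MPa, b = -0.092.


N = 0.5 * (S/UTS)^(1/b) = 0.5 * (462/594)^(1/-0.092) = 7.6793 cycles

7.6793 cycles


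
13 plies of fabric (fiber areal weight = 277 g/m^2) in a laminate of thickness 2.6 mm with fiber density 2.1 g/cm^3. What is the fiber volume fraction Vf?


Vf = n * FAW / (rho_f * h * 1000) = 13 * 277 / (2.1 * 2.6 * 1000) = 0.6595

0.6595


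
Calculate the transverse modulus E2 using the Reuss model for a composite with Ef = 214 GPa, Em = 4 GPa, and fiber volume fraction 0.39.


1/E2 = Vf/Ef + (1-Vf)/Em = 0.39/214 + 0.61/4
E2 = 6.48 GPa

6.48 GPa


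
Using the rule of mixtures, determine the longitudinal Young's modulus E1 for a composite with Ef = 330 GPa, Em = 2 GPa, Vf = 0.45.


E1 = Ef*Vf + Em*(1-Vf) = 330*0.45 + 2*0.55 = 149.6 GPa

149.6 GPa


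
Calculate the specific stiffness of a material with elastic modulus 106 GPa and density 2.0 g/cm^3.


Specific stiffness = E/rho = 106/2.0 = 53.0 GPa/(g/cm^3)

53.0 GPa/(g/cm^3)


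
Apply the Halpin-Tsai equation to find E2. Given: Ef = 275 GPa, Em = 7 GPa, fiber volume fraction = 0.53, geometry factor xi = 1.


eta = (Ef/Em - 1)/(Ef/Em + xi) = (39.2857 - 1)/(39.2857 + 1) = 0.9504
E2 = Em*(1+xi*eta*Vf)/(1-eta*Vf) = 21.21 GPa

21.21 GPa


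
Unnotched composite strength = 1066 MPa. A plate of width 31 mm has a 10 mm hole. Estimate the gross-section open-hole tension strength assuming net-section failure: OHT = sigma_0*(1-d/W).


OHT = sigma_0*(1-d/W) = 1066*(1-10/31) = 722.1 MPa

722.1 MPa


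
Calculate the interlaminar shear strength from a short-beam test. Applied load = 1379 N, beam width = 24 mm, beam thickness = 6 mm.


ILSS = 3F/(4bh) = 3*1379/(4*24*6) = 7.18 MPa

7.18 MPa


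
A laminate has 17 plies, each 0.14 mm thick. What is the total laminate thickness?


h = n * t_ply = 17 * 0.14 = 2.38 mm

2.38 mm


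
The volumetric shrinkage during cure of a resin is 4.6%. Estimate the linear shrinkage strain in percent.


Linear shrinkage ≈ vol_shrink/3 = 4.6/3 = 1.533%

1.533%


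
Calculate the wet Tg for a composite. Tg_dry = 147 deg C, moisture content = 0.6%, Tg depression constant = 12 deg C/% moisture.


Tg_wet = Tg_dry - k*moisture = 147 - 12*0.6 = 139.8 deg C

139.8 deg C


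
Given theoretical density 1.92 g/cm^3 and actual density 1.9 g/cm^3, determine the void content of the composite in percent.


Void% = (rho_theo - rho_actual)/rho_theo * 100 = (1.92 - 1.9)/1.92 * 100 = 1.04%

1.04%


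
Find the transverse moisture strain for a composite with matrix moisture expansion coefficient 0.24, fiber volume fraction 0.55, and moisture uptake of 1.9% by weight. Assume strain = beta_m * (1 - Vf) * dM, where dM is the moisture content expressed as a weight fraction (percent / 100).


dM = 1.9/100 = 0.019
strain = beta_m * (1-Vf) * dM = 0.24 * 0.45 * 0.019 = 0.002052

0.002052


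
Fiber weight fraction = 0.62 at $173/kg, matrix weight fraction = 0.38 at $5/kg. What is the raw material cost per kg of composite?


Cost = cost_f*Wf + cost_m*Wm = 173*0.62 + 5*0.38 = $109.16/kg

$109.16/kg


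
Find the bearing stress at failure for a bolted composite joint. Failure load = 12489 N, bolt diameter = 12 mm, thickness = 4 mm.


sigma_br = F/(d*h) = 12489/(12*4) = 260.2 MPa

260.2 MPa


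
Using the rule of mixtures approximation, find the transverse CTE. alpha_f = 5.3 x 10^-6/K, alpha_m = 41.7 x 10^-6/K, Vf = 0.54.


alpha_2 = alpha_f*Vf + alpha_m*(1-Vf) = 5.3*0.54 + 41.7*0.46 = 22.0 x 10^-6/K

22.0 x 10^-6/K


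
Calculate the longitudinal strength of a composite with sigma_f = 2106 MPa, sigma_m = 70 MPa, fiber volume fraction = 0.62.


sigma_1 = sigma_f*Vf + sigma_m*(1-Vf) = 2106*0.62 + 70*0.38 = 1332.3 MPa

1332.3 MPa


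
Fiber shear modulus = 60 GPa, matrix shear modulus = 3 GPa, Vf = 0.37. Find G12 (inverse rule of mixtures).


1/G12 = Vf/Gf + (1-Vf)/Gm = 0.37/60 + 0.63/3
G12 = 4.63 GPa

4.63 GPa


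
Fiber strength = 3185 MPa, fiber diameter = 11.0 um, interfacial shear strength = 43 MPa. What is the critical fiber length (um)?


Lc = sigma_f * d / (2 * tau_i) = 3185 * 11.0 / (2 * 43) = 407.4 um

407.4 um


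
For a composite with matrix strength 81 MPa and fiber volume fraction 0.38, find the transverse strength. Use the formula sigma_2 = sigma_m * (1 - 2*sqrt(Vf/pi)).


factor = 1 - 2*sqrt(0.38/pi) = 0.3044
sigma_2 = 81 * 0.3044 = 24.66 MPa

24.66 MPa


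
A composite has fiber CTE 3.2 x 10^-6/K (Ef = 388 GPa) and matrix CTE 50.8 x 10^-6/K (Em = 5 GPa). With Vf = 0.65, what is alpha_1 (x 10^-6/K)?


E1 = Ef*Vf + Em*(1-Vf) = 253.95
alpha_1 = (alpha_f*Ef*Vf + alpha_m*Em*(1-Vf))/E1 = 3.53 x 10^-6/K

3.53 x 10^-6/K


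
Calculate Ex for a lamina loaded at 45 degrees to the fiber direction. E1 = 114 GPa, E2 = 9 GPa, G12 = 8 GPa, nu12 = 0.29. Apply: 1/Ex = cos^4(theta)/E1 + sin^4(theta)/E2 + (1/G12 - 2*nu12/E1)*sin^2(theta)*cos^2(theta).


cos^4(45) = 0.25, sin^4(45) = 0.25, sin^2(45)*cos^2(45) = 0.25
1/G12 - 2*nu12/E1 = 1/8 - 2*0.29/114 = 0.119912 GPa^-1
1/Ex = 0.25/114 + 0.25/9 + 0.119912*0.25 = 0.0599488 GPa^-1
Ex = 16.68 GPa

16.68 GPa


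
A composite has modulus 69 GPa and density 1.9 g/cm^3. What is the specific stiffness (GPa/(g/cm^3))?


Specific stiffness = E/rho = 69/1.9 = 36.3 GPa/(g/cm^3)

36.3 GPa/(g/cm^3)


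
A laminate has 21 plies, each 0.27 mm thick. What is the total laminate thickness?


h = n * t_ply = 21 * 0.27 = 5.67 mm

5.67 mm


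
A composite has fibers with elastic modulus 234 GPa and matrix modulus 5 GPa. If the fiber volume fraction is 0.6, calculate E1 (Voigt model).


E1 = Ef*Vf + Em*(1-Vf) = 234*0.6 + 5*0.4 = 142.4 GPa

142.4 GPa


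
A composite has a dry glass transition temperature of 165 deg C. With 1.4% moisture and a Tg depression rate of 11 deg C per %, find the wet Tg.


Tg_wet = Tg_dry - k*moisture = 165 - 11*1.4 = 149.6 deg C

149.6 deg C


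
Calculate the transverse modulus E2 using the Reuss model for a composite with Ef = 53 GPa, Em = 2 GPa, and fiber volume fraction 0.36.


1/E2 = Vf/Ef + (1-Vf)/Em = 0.36/53 + 0.64/2
E2 = 3.06 GPa

3.06 GPa


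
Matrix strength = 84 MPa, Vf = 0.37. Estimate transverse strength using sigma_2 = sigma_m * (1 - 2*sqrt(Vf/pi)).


factor = 1 - 2*sqrt(0.37/pi) = 0.3136
sigma_2 = 84 * 0.3136 = 26.35 MPa

26.35 MPa


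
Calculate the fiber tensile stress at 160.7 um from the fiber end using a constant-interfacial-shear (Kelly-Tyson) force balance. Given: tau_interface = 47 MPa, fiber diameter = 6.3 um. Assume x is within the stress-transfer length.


Force balance: sigma_f * (pi*d^2/4) = tau * (pi*d) * x  ->  sigma_f = 4 * tau * x / d
sigma_f = 4 * 47 * 160.7 / 6.3 = 4795.5 MPa

4795.5 MPa


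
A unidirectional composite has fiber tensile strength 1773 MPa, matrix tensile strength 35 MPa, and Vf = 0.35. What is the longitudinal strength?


sigma_1 = sigma_f*Vf + sigma_m*(1-Vf) = 1773*0.35 + 35*0.65 = 643.3 MPa

643.3 MPa


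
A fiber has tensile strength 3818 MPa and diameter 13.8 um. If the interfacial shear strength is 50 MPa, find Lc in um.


Lc = sigma_f * d / (2 * tau_i) = 3818 * 13.8 / (2 * 50) = 526.9 um

526.9 um


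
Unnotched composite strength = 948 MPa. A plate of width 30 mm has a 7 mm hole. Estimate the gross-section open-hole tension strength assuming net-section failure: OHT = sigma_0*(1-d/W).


OHT = sigma_0*(1-d/W) = 948*(1-7/30) = 726.8 MPa

726.8 MPa


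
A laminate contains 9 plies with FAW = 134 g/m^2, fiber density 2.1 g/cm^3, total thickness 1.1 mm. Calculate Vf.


Vf = n * FAW / (rho_f * h * 1000) = 9 * 134 / (2.1 * 1.1 * 1000) = 0.5221

0.5221


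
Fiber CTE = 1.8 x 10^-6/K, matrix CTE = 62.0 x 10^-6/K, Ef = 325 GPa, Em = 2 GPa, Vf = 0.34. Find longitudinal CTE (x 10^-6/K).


E1 = Ef*Vf + Em*(1-Vf) = 111.82
alpha_1 = (alpha_f*Ef*Vf + alpha_m*Em*(1-Vf))/E1 = 2.51 x 10^-6/K

2.51 x 10^-6/K


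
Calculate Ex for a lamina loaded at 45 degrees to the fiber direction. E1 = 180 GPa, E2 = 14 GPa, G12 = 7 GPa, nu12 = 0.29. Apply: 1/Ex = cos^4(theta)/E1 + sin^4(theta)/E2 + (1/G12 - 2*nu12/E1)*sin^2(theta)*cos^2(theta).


cos^4(45) = 0.25, sin^4(45) = 0.25, sin^2(45)*cos^2(45) = 0.25
1/G12 - 2*nu12/E1 = 1/7 - 2*0.29/180 = 0.139635 GPa^-1
1/Ex = 0.25/180 + 0.25/14 + 0.139635*0.25 = 0.0541548 GPa^-1
Ex = 18.47 GPa

18.47 GPa


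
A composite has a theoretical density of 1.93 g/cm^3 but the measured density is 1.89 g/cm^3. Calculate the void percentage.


Void% = (rho_theo - rho_actual)/rho_theo * 100 = (1.93 - 1.89)/1.93 * 100 = 2.07%

2.07%


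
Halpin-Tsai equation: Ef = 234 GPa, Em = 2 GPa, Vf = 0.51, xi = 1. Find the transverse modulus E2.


eta = (Ef/Em - 1)/(Ef/Em + xi) = (117.0 - 1)/(117.0 + 1) = 0.9831
E2 = Em*(1+xi*eta*Vf)/(1-eta*Vf) = 6.02 GPa

6.02 GPa


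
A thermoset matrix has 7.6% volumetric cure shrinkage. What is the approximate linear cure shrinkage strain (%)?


Linear shrinkage ≈ vol_shrink/3 = 7.6/3 = 2.533%

2.533%


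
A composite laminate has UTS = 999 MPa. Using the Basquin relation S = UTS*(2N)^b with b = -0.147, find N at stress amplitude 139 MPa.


N = 0.5 * (S/UTS)^(1/b) = 0.5 * (139/999)^(1/-0.147) = 335618.1450 cycles

335618.1450 cycles


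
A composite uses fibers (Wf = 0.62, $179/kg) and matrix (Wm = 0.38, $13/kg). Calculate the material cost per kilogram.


Cost = cost_f*Wf + cost_m*Wm = 179*0.62 + 13*0.38 = $115.92/kg

$115.92/kg


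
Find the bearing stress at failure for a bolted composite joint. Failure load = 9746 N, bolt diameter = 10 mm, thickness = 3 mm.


sigma_br = F/(d*h) = 9746/(10*3) = 324.9 MPa

324.9 MPa


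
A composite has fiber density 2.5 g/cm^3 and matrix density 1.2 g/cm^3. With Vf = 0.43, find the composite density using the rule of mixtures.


rho_c = rho_f*Vf + rho_m*(1-Vf) = 2.5*0.43 + 1.2*0.57 = 1.759 g/cm^3

1.759 g/cm^3


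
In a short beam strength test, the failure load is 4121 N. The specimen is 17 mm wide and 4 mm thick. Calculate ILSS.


ILSS = 3F/(4bh) = 3*4121/(4*17*4) = 45.45 MPa

45.45 MPa


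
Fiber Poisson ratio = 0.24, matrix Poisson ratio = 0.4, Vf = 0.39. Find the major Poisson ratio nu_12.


nu_12 = nu_f*Vf + nu_m*(1-Vf) = 0.24*0.39 + 0.4*0.61 = 0.3376

0.3376


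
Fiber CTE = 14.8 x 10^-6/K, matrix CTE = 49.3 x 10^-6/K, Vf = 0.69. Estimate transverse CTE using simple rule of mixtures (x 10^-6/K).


alpha_2 = alpha_f*Vf + alpha_m*(1-Vf) = 14.8*0.69 + 49.3*0.31 = 25.5 x 10^-6/K

25.5 x 10^-6/K


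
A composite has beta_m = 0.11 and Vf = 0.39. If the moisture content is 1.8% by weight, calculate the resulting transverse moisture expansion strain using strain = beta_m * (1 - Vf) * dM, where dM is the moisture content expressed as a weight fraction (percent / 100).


dM = 1.8/100 = 0.018
strain = beta_m * (1-Vf) * dM = 0.11 * 0.61 * 0.018 = 0.0012078

0.0012078


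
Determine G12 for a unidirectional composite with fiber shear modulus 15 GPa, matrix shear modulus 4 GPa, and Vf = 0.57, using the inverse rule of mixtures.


1/G12 = Vf/Gf + (1-Vf)/Gm = 0.57/15 + 0.43/4
G12 = 6.87 GPa

6.87 GPa


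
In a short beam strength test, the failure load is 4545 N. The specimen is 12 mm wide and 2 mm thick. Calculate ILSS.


ILSS = 3F/(4bh) = 3*4545/(4*12*2) = 142.03 MPa

142.03 MPa


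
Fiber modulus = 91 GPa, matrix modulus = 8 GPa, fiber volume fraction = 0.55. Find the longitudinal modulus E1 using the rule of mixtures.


E1 = Ef*Vf + Em*(1-Vf) = 91*0.55 + 8*0.45 = 53.65 GPa

53.65 GPa


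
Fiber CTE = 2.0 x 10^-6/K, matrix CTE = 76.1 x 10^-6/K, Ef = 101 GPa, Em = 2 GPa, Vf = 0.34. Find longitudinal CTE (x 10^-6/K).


E1 = Ef*Vf + Em*(1-Vf) = 35.66
alpha_1 = (alpha_f*Ef*Vf + alpha_m*Em*(1-Vf))/E1 = 4.74 x 10^-6/K

4.74 x 10^-6/K


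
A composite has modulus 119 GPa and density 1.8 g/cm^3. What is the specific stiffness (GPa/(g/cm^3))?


Specific stiffness = E/rho = 119/1.8 = 66.1 GPa/(g/cm^3)

66.1 GPa/(g/cm^3)


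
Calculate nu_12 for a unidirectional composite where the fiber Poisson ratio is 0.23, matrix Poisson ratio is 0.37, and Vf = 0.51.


nu_12 = nu_f*Vf + nu_m*(1-Vf) = 0.23*0.51 + 0.37*0.49 = 0.2986

0.2986


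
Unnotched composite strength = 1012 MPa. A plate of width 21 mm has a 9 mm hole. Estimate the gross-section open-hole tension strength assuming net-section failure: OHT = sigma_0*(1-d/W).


OHT = sigma_0*(1-d/W) = 1012*(1-9/21) = 578.3 MPa

578.3 MPa


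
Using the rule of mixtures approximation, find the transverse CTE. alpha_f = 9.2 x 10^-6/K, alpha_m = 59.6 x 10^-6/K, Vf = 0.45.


alpha_2 = alpha_f*Vf + alpha_m*(1-Vf) = 9.2*0.45 + 59.6*0.55 = 36.9 x 10^-6/K

36.9 x 10^-6/K


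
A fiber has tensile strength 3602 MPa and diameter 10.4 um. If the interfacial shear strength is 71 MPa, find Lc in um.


Lc = sigma_f * d / (2 * tau_i) = 3602 * 10.4 / (2 * 71) = 263.8 um

263.8 um


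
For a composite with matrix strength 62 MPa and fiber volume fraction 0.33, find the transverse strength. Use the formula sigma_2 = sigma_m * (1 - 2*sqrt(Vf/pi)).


factor = 1 - 2*sqrt(0.33/pi) = 0.3518
sigma_2 = 62 * 0.3518 = 21.81 MPa

21.81 MPa


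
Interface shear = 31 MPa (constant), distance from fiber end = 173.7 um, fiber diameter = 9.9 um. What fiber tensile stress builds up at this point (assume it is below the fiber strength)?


Force balance: sigma_f * (pi*d^2/4) = tau * (pi*d) * x  ->  sigma_f = 4 * tau * x / d
sigma_f = 4 * 31 * 173.7 / 9.9 = 2175.6 MPa

2175.6 MPa


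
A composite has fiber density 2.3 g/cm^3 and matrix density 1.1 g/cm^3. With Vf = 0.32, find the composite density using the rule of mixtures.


rho_c = rho_f*Vf + rho_m*(1-Vf) = 2.3*0.32 + 1.1*0.68 = 1.484 g/cm^3

1.484 g/cm^3


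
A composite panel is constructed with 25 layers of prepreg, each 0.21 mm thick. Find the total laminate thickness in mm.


h = n * t_ply = 25 * 0.21 = 5.25 mm

5.25 mm


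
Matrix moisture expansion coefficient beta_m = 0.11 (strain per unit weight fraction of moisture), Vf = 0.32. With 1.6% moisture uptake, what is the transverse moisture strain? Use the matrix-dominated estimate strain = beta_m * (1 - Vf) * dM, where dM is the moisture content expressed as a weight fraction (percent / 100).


dM = 1.6/100 = 0.016
strain = beta_m * (1-Vf) * dM = 0.11 * 0.68 * 0.016 = 0.0011968

0.0011968


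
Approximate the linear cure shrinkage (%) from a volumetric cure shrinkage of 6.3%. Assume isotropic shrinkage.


Linear shrinkage ≈ vol_shrink/3 = 6.3/3 = 2.1%

2.1%


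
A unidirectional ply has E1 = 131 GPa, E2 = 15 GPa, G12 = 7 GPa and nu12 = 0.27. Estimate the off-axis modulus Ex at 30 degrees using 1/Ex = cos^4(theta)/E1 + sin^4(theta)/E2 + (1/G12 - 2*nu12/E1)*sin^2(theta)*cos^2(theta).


cos^4(30) = 0.5625, sin^4(30) = 0.0625, sin^2(30)*cos^2(30) = 0.1875
1/G12 - 2*nu12/E1 = 1/7 - 2*0.27/131 = 0.138735 GPa^-1
1/Ex = 0.5625/131 + 0.0625/15 + 0.138735*0.1875 = 0.0344734 GPa^-1
Ex = 29.01 GPa

29.01 GPa


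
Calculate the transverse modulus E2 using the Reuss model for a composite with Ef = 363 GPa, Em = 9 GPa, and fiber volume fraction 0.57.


1/E2 = Vf/Ef + (1-Vf)/Em = 0.57/363 + 0.43/9
E2 = 20.26 GPa

20.26 GPa


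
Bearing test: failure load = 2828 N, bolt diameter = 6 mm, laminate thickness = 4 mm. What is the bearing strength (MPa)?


sigma_br = F/(d*h) = 2828/(6*4) = 117.8 MPa

117.8 MPa


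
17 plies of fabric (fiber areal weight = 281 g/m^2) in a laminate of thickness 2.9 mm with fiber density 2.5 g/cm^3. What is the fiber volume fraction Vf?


Vf = n * FAW / (rho_f * h * 1000) = 17 * 281 / (2.5 * 2.9 * 1000) = 0.6589

0.6589


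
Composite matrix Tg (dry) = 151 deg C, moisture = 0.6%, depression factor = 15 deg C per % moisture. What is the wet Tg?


Tg_wet = Tg_dry - k*moisture = 151 - 15*0.6 = 142.0 deg C

142.0 deg C


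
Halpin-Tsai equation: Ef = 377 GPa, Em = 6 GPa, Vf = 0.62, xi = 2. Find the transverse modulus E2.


eta = (Ef/Em - 1)/(Ef/Em + xi) = (62.8333 - 1)/(62.8333 + 2) = 0.9537
E2 = Em*(1+xi*eta*Vf)/(1-eta*Vf) = 32.04 GPa

32.04 GPa


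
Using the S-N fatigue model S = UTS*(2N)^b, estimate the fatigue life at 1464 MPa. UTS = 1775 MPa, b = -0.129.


N = 0.5 * (S/UTS)^(1/b) = 0.5 * (1464/1775)^(1/-0.129) = 2.2257 cycles

2.2257 cycles


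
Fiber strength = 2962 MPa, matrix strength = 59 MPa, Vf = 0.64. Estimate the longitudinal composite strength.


sigma_1 = sigma_f*Vf + sigma_m*(1-Vf) = 2962*0.64 + 59*0.36 = 1916.9 MPa

1916.9 MPa


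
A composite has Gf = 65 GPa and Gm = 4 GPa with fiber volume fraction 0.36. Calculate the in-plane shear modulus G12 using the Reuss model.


1/G12 = Vf/Gf + (1-Vf)/Gm = 0.36/65 + 0.64/4
G12 = 6.04 GPa

6.04 GPa


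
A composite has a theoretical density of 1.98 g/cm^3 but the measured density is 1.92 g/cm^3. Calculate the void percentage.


Void% = (rho_theo - rho_actual)/rho_theo * 100 = (1.98 - 1.92)/1.98 * 100 = 3.03%

3.03%


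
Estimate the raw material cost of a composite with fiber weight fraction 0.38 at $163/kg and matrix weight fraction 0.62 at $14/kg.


Cost = cost_f*Wf + cost_m*Wm = 163*0.38 + 14*0.62 = $70.62/kg

$70.62/kg


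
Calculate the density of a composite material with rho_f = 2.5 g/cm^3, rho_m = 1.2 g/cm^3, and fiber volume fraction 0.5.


rho_c = rho_f*Vf + rho_m*(1-Vf) = 2.5*0.5 + 1.2*0.5 = 1.85 g/cm^3

1.85 g/cm^3


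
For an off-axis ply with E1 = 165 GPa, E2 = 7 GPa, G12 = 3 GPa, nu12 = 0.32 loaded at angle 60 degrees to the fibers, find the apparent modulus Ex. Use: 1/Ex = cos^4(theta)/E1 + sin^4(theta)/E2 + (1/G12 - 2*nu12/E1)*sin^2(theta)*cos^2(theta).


cos^4(60) = 0.0625, sin^4(60) = 0.5625, sin^2(60)*cos^2(60) = 0.1875
1/G12 - 2*nu12/E1 = 1/3 - 2*0.32/165 = 0.329455 GPa^-1
1/Ex = 0.0625/165 + 0.5625/7 + 0.329455*0.1875 = 0.1425087 GPa^-1
Ex = 7.02 GPa

7.02 GPa


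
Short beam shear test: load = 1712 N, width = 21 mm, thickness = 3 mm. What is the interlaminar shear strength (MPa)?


ILSS = 3F/(4bh) = 3*1712/(4*21*3) = 20.38 MPa

20.38 MPa


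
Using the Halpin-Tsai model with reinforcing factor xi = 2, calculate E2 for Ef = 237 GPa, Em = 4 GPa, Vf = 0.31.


eta = (Ef/Em - 1)/(Ef/Em + xi) = (59.25 - 1)/(59.25 + 2) = 0.951
E2 = Em*(1+xi*eta*Vf)/(1-eta*Vf) = 9.02 GPa

9.02 GPa


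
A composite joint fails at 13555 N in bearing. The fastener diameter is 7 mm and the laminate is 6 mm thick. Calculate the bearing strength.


sigma_br = F/(d*h) = 13555/(7*6) = 322.7 MPa

322.7 MPa


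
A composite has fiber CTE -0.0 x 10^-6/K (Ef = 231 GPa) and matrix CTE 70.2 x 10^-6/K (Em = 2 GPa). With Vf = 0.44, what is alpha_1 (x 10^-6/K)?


E1 = Ef*Vf + Em*(1-Vf) = 102.76
alpha_1 = (alpha_f*Ef*Vf + alpha_m*Em*(1-Vf))/E1 = 0.77 x 10^-6/K

0.77 x 10^-6/K


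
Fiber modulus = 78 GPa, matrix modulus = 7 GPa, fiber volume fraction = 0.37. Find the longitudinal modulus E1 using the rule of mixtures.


E1 = Ef*Vf + Em*(1-Vf) = 78*0.37 + 7*0.63 = 33.27 GPa

33.27 GPa


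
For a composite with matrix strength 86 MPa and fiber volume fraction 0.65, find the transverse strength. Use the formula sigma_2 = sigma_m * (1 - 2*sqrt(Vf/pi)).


factor = 1 - 2*sqrt(0.65/pi) = 0.0903
sigma_2 = 86 * 0.0903 = 7.76 MPa

7.76 MPa


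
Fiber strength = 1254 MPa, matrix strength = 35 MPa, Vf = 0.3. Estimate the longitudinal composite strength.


sigma_1 = sigma_f*Vf + sigma_m*(1-Vf) = 1254*0.3 + 35*0.7 = 400.7 MPa

400.7 MPa


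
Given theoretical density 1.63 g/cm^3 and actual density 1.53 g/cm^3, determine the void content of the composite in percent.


Void% = (rho_theo - rho_actual)/rho_theo * 100 = (1.63 - 1.53)/1.63 * 100 = 6.13%

6.13%


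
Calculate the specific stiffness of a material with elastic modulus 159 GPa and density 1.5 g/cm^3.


Specific stiffness = E/rho = 159/1.5 = 106.0 GPa/(g/cm^3)

106.0 GPa/(g/cm^3)


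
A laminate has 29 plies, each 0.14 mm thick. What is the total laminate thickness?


h = n * t_ply = 29 * 0.14 = 4.06 mm

4.06 mm


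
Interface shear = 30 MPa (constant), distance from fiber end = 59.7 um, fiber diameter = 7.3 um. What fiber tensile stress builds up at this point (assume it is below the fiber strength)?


Force balance: sigma_f * (pi*d^2/4) = tau * (pi*d) * x  ->  sigma_f = 4 * tau * x / d
sigma_f = 4 * 30 * 59.7 / 7.3 = 981.4 MPa

981.4 MPa


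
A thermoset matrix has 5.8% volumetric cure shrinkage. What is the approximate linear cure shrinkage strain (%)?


Linear shrinkage ≈ vol_shrink/3 = 5.8/3 = 1.933%

1.933%


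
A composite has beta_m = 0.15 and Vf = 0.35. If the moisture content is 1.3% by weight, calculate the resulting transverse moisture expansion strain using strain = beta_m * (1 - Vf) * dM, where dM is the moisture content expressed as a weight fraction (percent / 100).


dM = 1.3/100 = 0.013
strain = beta_m * (1-Vf) * dM = 0.15 * 0.65 * 0.013 = 0.0012675

0.0012675


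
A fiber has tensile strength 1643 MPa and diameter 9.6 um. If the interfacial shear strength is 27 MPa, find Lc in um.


Lc = sigma_f * d / (2 * tau_i) = 1643 * 9.6 / (2 * 27) = 292.1 um

292.1 um


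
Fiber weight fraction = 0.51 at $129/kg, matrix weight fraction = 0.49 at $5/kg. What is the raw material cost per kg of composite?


Cost = cost_f*Wf + cost_m*Wm = 129*0.51 + 5*0.49 = $68.24/kg

$68.24/kg


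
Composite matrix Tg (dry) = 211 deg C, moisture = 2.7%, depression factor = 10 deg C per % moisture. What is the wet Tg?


Tg_wet = Tg_dry - k*moisture = 211 - 10*2.7 = 184.0 deg C

184.0 deg C


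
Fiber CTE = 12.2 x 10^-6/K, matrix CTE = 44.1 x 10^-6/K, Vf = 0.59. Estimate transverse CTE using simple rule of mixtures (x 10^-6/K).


alpha_2 = alpha_f*Vf + alpha_m*(1-Vf) = 12.2*0.59 + 44.1*0.41 = 25.3 x 10^-6/K

25.3 x 10^-6/K


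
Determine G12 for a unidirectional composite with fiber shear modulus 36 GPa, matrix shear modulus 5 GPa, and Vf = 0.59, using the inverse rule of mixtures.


1/G12 = Vf/Gf + (1-Vf)/Gm = 0.59/36 + 0.41/5
G12 = 10.16 GPa

10.16 GPa


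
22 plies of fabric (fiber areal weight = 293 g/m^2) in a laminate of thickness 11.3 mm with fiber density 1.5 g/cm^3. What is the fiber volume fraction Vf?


Vf = n * FAW / (rho_f * h * 1000) = 22 * 293 / (1.5 * 11.3 * 1000) = 0.3803

0.3803
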